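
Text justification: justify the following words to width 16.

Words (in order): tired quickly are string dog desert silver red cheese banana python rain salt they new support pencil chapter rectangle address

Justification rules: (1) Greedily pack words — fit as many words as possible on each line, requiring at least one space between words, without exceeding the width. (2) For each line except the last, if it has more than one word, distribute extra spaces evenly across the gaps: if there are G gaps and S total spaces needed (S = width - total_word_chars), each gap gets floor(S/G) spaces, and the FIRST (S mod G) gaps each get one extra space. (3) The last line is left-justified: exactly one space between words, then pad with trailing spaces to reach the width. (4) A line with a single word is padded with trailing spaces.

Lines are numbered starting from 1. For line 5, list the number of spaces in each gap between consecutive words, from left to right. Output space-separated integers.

Line 1: ['tired', 'quickly'] (min_width=13, slack=3)
Line 2: ['are', 'string', 'dog'] (min_width=14, slack=2)
Line 3: ['desert', 'silver'] (min_width=13, slack=3)
Line 4: ['red', 'cheese'] (min_width=10, slack=6)
Line 5: ['banana', 'python'] (min_width=13, slack=3)
Line 6: ['rain', 'salt', 'they'] (min_width=14, slack=2)
Line 7: ['new', 'support'] (min_width=11, slack=5)
Line 8: ['pencil', 'chapter'] (min_width=14, slack=2)
Line 9: ['rectangle'] (min_width=9, slack=7)
Line 10: ['address'] (min_width=7, slack=9)

Answer: 4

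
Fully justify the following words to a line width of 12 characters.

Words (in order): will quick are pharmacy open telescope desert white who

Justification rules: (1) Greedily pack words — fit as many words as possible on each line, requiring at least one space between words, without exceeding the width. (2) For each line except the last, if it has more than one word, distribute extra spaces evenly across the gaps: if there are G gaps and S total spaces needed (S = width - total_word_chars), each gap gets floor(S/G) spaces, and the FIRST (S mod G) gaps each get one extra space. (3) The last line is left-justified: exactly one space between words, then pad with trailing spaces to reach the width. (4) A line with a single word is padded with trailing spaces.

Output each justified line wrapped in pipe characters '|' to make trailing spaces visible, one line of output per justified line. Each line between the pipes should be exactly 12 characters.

Line 1: ['will', 'quick'] (min_width=10, slack=2)
Line 2: ['are', 'pharmacy'] (min_width=12, slack=0)
Line 3: ['open'] (min_width=4, slack=8)
Line 4: ['telescope'] (min_width=9, slack=3)
Line 5: ['desert', 'white'] (min_width=12, slack=0)
Line 6: ['who'] (min_width=3, slack=9)

Answer: |will   quick|
|are pharmacy|
|open        |
|telescope   |
|desert white|
|who         |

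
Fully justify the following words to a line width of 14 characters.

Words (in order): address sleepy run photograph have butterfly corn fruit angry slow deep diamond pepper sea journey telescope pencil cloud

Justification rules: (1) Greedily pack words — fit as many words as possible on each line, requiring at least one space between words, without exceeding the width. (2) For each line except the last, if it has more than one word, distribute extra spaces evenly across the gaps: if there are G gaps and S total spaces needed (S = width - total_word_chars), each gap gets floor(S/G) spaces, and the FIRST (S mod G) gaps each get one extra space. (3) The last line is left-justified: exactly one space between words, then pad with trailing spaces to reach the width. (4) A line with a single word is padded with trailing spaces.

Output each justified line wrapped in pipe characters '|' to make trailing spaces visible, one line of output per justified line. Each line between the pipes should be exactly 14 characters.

Line 1: ['address', 'sleepy'] (min_width=14, slack=0)
Line 2: ['run', 'photograph'] (min_width=14, slack=0)
Line 3: ['have', 'butterfly'] (min_width=14, slack=0)
Line 4: ['corn', 'fruit'] (min_width=10, slack=4)
Line 5: ['angry', 'slow'] (min_width=10, slack=4)
Line 6: ['deep', 'diamond'] (min_width=12, slack=2)
Line 7: ['pepper', 'sea'] (min_width=10, slack=4)
Line 8: ['journey'] (min_width=7, slack=7)
Line 9: ['telescope'] (min_width=9, slack=5)
Line 10: ['pencil', 'cloud'] (min_width=12, slack=2)

Answer: |address sleepy|
|run photograph|
|have butterfly|
|corn     fruit|
|angry     slow|
|deep   diamond|
|pepper     sea|
|journey       |
|telescope     |
|pencil cloud  |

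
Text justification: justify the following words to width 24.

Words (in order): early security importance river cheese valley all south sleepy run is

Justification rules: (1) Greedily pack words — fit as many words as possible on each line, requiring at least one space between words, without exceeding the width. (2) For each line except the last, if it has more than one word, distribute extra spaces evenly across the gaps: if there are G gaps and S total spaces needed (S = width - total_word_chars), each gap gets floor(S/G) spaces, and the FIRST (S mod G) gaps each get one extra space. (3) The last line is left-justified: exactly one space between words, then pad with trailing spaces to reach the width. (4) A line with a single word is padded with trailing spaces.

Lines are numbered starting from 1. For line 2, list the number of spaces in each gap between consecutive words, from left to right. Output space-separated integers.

Line 1: ['early', 'security'] (min_width=14, slack=10)
Line 2: ['importance', 'river', 'cheese'] (min_width=23, slack=1)
Line 3: ['valley', 'all', 'south', 'sleepy'] (min_width=23, slack=1)
Line 4: ['run', 'is'] (min_width=6, slack=18)

Answer: 2 1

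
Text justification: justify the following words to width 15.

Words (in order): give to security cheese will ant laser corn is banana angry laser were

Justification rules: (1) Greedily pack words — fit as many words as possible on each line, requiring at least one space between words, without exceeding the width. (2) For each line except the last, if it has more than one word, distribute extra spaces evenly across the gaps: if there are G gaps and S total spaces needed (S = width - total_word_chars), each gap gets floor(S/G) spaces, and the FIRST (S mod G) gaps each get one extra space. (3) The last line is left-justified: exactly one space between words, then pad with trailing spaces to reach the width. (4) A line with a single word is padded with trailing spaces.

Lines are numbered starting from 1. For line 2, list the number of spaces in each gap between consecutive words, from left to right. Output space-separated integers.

Answer: 1

Derivation:
Line 1: ['give', 'to'] (min_width=7, slack=8)
Line 2: ['security', 'cheese'] (min_width=15, slack=0)
Line 3: ['will', 'ant', 'laser'] (min_width=14, slack=1)
Line 4: ['corn', 'is', 'banana'] (min_width=14, slack=1)
Line 5: ['angry', 'laser'] (min_width=11, slack=4)
Line 6: ['were'] (min_width=4, slack=11)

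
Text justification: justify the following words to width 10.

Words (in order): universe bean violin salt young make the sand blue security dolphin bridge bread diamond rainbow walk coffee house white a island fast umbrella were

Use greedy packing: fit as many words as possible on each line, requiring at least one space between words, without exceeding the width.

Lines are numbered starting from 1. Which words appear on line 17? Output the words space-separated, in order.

Answer: island

Derivation:
Line 1: ['universe'] (min_width=8, slack=2)
Line 2: ['bean'] (min_width=4, slack=6)
Line 3: ['violin'] (min_width=6, slack=4)
Line 4: ['salt', 'young'] (min_width=10, slack=0)
Line 5: ['make', 'the'] (min_width=8, slack=2)
Line 6: ['sand', 'blue'] (min_width=9, slack=1)
Line 7: ['security'] (min_width=8, slack=2)
Line 8: ['dolphin'] (min_width=7, slack=3)
Line 9: ['bridge'] (min_width=6, slack=4)
Line 10: ['bread'] (min_width=5, slack=5)
Line 11: ['diamond'] (min_width=7, slack=3)
Line 12: ['rainbow'] (min_width=7, slack=3)
Line 13: ['walk'] (min_width=4, slack=6)
Line 14: ['coffee'] (min_width=6, slack=4)
Line 15: ['house'] (min_width=5, slack=5)
Line 16: ['white', 'a'] (min_width=7, slack=3)
Line 17: ['island'] (min_width=6, slack=4)
Line 18: ['fast'] (min_width=4, slack=6)
Line 19: ['umbrella'] (min_width=8, slack=2)
Line 20: ['were'] (min_width=4, slack=6)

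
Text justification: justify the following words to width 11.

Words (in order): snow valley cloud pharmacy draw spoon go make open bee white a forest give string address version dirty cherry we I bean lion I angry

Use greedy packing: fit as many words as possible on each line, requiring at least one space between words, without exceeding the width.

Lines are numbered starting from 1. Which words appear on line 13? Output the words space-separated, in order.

Line 1: ['snow', 'valley'] (min_width=11, slack=0)
Line 2: ['cloud'] (min_width=5, slack=6)
Line 3: ['pharmacy'] (min_width=8, slack=3)
Line 4: ['draw', 'spoon'] (min_width=10, slack=1)
Line 5: ['go', 'make'] (min_width=7, slack=4)
Line 6: ['open', 'bee'] (min_width=8, slack=3)
Line 7: ['white', 'a'] (min_width=7, slack=4)
Line 8: ['forest', 'give'] (min_width=11, slack=0)
Line 9: ['string'] (min_width=6, slack=5)
Line 10: ['address'] (min_width=7, slack=4)
Line 11: ['version'] (min_width=7, slack=4)
Line 12: ['dirty'] (min_width=5, slack=6)
Line 13: ['cherry', 'we', 'I'] (min_width=11, slack=0)
Line 14: ['bean', 'lion', 'I'] (min_width=11, slack=0)
Line 15: ['angry'] (min_width=5, slack=6)

Answer: cherry we I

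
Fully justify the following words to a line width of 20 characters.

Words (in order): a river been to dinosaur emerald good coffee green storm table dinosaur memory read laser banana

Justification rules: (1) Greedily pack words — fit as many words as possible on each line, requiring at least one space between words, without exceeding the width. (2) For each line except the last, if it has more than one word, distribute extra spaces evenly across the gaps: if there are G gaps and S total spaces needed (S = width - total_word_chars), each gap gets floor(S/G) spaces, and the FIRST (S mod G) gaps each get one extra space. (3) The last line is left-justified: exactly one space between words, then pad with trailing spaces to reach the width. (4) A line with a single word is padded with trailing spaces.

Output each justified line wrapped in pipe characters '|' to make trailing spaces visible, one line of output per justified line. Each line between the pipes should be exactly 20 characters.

Line 1: ['a', 'river', 'been', 'to'] (min_width=15, slack=5)
Line 2: ['dinosaur', 'emerald'] (min_width=16, slack=4)
Line 3: ['good', 'coffee', 'green'] (min_width=17, slack=3)
Line 4: ['storm', 'table', 'dinosaur'] (min_width=20, slack=0)
Line 5: ['memory', 'read', 'laser'] (min_width=17, slack=3)
Line 6: ['banana'] (min_width=6, slack=14)

Answer: |a   river   been  to|
|dinosaur     emerald|
|good   coffee  green|
|storm table dinosaur|
|memory   read  laser|
|banana              |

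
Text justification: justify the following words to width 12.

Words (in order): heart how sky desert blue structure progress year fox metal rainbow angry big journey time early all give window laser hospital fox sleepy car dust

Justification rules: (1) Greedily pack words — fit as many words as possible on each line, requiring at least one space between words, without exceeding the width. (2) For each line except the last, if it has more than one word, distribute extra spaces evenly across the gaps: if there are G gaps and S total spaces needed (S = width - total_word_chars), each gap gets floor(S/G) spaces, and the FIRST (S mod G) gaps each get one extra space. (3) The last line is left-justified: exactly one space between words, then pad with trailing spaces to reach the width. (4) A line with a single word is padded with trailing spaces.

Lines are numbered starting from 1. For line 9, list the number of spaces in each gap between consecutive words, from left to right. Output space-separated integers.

Answer: 4

Derivation:
Line 1: ['heart', 'how'] (min_width=9, slack=3)
Line 2: ['sky', 'desert'] (min_width=10, slack=2)
Line 3: ['blue'] (min_width=4, slack=8)
Line 4: ['structure'] (min_width=9, slack=3)
Line 5: ['progress'] (min_width=8, slack=4)
Line 6: ['year', 'fox'] (min_width=8, slack=4)
Line 7: ['metal'] (min_width=5, slack=7)
Line 8: ['rainbow'] (min_width=7, slack=5)
Line 9: ['angry', 'big'] (min_width=9, slack=3)
Line 10: ['journey', 'time'] (min_width=12, slack=0)
Line 11: ['early', 'all'] (min_width=9, slack=3)
Line 12: ['give', 'window'] (min_width=11, slack=1)
Line 13: ['laser'] (min_width=5, slack=7)
Line 14: ['hospital', 'fox'] (min_width=12, slack=0)
Line 15: ['sleepy', 'car'] (min_width=10, slack=2)
Line 16: ['dust'] (min_width=4, slack=8)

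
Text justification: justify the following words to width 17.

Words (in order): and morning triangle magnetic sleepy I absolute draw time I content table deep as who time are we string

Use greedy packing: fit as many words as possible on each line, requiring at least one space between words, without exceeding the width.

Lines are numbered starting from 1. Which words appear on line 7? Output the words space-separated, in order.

Answer: are we string

Derivation:
Line 1: ['and', 'morning'] (min_width=11, slack=6)
Line 2: ['triangle', 'magnetic'] (min_width=17, slack=0)
Line 3: ['sleepy', 'I', 'absolute'] (min_width=17, slack=0)
Line 4: ['draw', 'time', 'I'] (min_width=11, slack=6)
Line 5: ['content', 'table'] (min_width=13, slack=4)
Line 6: ['deep', 'as', 'who', 'time'] (min_width=16, slack=1)
Line 7: ['are', 'we', 'string'] (min_width=13, slack=4)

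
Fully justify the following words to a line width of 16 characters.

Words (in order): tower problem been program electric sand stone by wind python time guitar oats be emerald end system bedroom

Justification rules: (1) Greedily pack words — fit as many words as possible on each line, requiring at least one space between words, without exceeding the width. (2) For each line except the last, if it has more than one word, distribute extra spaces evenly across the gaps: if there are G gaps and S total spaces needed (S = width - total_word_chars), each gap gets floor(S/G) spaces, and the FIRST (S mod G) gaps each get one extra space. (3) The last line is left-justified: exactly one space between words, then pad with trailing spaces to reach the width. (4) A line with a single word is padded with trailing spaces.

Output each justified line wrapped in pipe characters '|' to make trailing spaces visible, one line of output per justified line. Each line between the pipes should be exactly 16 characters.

Line 1: ['tower', 'problem'] (min_width=13, slack=3)
Line 2: ['been', 'program'] (min_width=12, slack=4)
Line 3: ['electric', 'sand'] (min_width=13, slack=3)
Line 4: ['stone', 'by', 'wind'] (min_width=13, slack=3)
Line 5: ['python', 'time'] (min_width=11, slack=5)
Line 6: ['guitar', 'oats', 'be'] (min_width=14, slack=2)
Line 7: ['emerald', 'end'] (min_width=11, slack=5)
Line 8: ['system', 'bedroom'] (min_width=14, slack=2)

Answer: |tower    problem|
|been     program|
|electric    sand|
|stone   by  wind|
|python      time|
|guitar  oats  be|
|emerald      end|
|system bedroom  |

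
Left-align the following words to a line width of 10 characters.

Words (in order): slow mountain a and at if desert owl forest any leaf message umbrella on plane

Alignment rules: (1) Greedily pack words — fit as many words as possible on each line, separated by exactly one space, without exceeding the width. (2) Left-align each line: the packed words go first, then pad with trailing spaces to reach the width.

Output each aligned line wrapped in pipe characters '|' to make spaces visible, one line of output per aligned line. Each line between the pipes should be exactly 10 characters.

Answer: |slow      |
|mountain a|
|and at if |
|desert owl|
|forest any|
|leaf      |
|message   |
|umbrella  |
|on plane  |

Derivation:
Line 1: ['slow'] (min_width=4, slack=6)
Line 2: ['mountain', 'a'] (min_width=10, slack=0)
Line 3: ['and', 'at', 'if'] (min_width=9, slack=1)
Line 4: ['desert', 'owl'] (min_width=10, slack=0)
Line 5: ['forest', 'any'] (min_width=10, slack=0)
Line 6: ['leaf'] (min_width=4, slack=6)
Line 7: ['message'] (min_width=7, slack=3)
Line 8: ['umbrella'] (min_width=8, slack=2)
Line 9: ['on', 'plane'] (min_width=8, slack=2)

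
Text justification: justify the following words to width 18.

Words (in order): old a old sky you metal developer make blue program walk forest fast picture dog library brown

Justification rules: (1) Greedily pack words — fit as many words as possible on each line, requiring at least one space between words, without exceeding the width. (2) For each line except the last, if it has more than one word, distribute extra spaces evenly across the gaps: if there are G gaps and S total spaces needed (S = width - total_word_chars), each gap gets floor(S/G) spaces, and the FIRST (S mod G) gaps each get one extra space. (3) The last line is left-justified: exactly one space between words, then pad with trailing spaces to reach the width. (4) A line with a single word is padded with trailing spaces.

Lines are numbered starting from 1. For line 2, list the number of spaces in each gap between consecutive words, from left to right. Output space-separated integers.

Line 1: ['old', 'a', 'old', 'sky', 'you'] (min_width=17, slack=1)
Line 2: ['metal', 'developer'] (min_width=15, slack=3)
Line 3: ['make', 'blue', 'program'] (min_width=17, slack=1)
Line 4: ['walk', 'forest', 'fast'] (min_width=16, slack=2)
Line 5: ['picture', 'dog'] (min_width=11, slack=7)
Line 6: ['library', 'brown'] (min_width=13, slack=5)

Answer: 4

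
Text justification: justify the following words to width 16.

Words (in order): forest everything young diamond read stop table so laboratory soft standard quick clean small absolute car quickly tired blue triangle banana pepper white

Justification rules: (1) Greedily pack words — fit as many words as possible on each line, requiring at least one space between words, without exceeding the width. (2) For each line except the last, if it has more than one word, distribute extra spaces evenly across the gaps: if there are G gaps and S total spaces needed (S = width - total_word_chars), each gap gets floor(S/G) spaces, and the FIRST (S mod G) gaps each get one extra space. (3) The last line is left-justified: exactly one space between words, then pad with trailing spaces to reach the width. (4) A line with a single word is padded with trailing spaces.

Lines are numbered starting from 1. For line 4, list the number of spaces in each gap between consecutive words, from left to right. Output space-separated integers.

Line 1: ['forest'] (min_width=6, slack=10)
Line 2: ['everything', 'young'] (min_width=16, slack=0)
Line 3: ['diamond', 'read'] (min_width=12, slack=4)
Line 4: ['stop', 'table', 'so'] (min_width=13, slack=3)
Line 5: ['laboratory', 'soft'] (min_width=15, slack=1)
Line 6: ['standard', 'quick'] (min_width=14, slack=2)
Line 7: ['clean', 'small'] (min_width=11, slack=5)
Line 8: ['absolute', 'car'] (min_width=12, slack=4)
Line 9: ['quickly', 'tired'] (min_width=13, slack=3)
Line 10: ['blue', 'triangle'] (min_width=13, slack=3)
Line 11: ['banana', 'pepper'] (min_width=13, slack=3)
Line 12: ['white'] (min_width=5, slack=11)

Answer: 3 2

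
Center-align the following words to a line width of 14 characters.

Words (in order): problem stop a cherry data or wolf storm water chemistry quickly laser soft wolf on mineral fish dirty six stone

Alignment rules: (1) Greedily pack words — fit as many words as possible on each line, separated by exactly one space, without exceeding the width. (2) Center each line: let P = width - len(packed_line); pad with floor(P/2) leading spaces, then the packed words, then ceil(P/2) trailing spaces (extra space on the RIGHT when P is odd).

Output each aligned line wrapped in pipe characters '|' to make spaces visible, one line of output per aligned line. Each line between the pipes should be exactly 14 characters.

Answer: |problem stop a|
|cherry data or|
|  wolf storm  |
|    water     |
|  chemistry   |
|quickly laser |
| soft wolf on |
| mineral fish |
|  dirty six   |
|    stone     |

Derivation:
Line 1: ['problem', 'stop', 'a'] (min_width=14, slack=0)
Line 2: ['cherry', 'data', 'or'] (min_width=14, slack=0)
Line 3: ['wolf', 'storm'] (min_width=10, slack=4)
Line 4: ['water'] (min_width=5, slack=9)
Line 5: ['chemistry'] (min_width=9, slack=5)
Line 6: ['quickly', 'laser'] (min_width=13, slack=1)
Line 7: ['soft', 'wolf', 'on'] (min_width=12, slack=2)
Line 8: ['mineral', 'fish'] (min_width=12, slack=2)
Line 9: ['dirty', 'six'] (min_width=9, slack=5)
Line 10: ['stone'] (min_width=5, slack=9)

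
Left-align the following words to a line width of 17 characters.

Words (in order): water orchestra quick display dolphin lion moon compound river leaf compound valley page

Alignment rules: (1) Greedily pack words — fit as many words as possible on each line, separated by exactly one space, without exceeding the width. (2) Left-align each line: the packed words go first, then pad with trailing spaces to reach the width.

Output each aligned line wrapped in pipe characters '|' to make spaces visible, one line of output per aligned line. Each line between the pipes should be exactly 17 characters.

Line 1: ['water', 'orchestra'] (min_width=15, slack=2)
Line 2: ['quick', 'display'] (min_width=13, slack=4)
Line 3: ['dolphin', 'lion', 'moon'] (min_width=17, slack=0)
Line 4: ['compound', 'river'] (min_width=14, slack=3)
Line 5: ['leaf', 'compound'] (min_width=13, slack=4)
Line 6: ['valley', 'page'] (min_width=11, slack=6)

Answer: |water orchestra  |
|quick display    |
|dolphin lion moon|
|compound river   |
|leaf compound    |
|valley page      |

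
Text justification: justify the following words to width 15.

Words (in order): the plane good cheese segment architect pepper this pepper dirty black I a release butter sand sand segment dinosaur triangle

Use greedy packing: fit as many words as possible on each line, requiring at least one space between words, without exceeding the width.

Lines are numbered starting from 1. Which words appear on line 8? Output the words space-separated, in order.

Line 1: ['the', 'plane', 'good'] (min_width=14, slack=1)
Line 2: ['cheese', 'segment'] (min_width=14, slack=1)
Line 3: ['architect'] (min_width=9, slack=6)
Line 4: ['pepper', 'this'] (min_width=11, slack=4)
Line 5: ['pepper', 'dirty'] (min_width=12, slack=3)
Line 6: ['black', 'I', 'a'] (min_width=9, slack=6)
Line 7: ['release', 'butter'] (min_width=14, slack=1)
Line 8: ['sand', 'sand'] (min_width=9, slack=6)
Line 9: ['segment'] (min_width=7, slack=8)
Line 10: ['dinosaur'] (min_width=8, slack=7)
Line 11: ['triangle'] (min_width=8, slack=7)

Answer: sand sand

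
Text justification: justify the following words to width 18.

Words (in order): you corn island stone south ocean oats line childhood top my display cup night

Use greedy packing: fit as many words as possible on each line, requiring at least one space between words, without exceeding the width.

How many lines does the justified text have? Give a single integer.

Answer: 5

Derivation:
Line 1: ['you', 'corn', 'island'] (min_width=15, slack=3)
Line 2: ['stone', 'south', 'ocean'] (min_width=17, slack=1)
Line 3: ['oats', 'line'] (min_width=9, slack=9)
Line 4: ['childhood', 'top', 'my'] (min_width=16, slack=2)
Line 5: ['display', 'cup', 'night'] (min_width=17, slack=1)
Total lines: 5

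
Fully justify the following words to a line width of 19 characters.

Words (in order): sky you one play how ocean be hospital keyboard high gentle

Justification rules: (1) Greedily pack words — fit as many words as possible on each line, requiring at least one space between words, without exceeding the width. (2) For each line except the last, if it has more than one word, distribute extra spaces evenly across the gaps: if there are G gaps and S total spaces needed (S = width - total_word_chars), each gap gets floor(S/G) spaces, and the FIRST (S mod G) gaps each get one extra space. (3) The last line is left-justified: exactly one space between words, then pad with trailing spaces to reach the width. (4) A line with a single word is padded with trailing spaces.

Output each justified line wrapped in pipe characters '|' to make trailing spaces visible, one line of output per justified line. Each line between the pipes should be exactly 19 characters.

Line 1: ['sky', 'you', 'one', 'play'] (min_width=16, slack=3)
Line 2: ['how', 'ocean', 'be'] (min_width=12, slack=7)
Line 3: ['hospital', 'keyboard'] (min_width=17, slack=2)
Line 4: ['high', 'gentle'] (min_width=11, slack=8)

Answer: |sky  you  one  play|
|how     ocean    be|
|hospital   keyboard|
|high gentle        |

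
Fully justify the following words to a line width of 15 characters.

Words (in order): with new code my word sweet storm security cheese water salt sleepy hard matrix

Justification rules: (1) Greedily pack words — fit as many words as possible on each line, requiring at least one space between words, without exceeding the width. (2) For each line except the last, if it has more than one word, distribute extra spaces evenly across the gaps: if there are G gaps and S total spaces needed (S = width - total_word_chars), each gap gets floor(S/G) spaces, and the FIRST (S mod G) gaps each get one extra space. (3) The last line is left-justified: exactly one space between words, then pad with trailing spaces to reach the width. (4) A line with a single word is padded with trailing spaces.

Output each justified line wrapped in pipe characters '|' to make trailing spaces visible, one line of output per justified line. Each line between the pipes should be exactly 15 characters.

Answer: |with  new  code|
|my  word  sweet|
|storm  security|
|cheese    water|
|salt     sleepy|
|hard matrix    |

Derivation:
Line 1: ['with', 'new', 'code'] (min_width=13, slack=2)
Line 2: ['my', 'word', 'sweet'] (min_width=13, slack=2)
Line 3: ['storm', 'security'] (min_width=14, slack=1)
Line 4: ['cheese', 'water'] (min_width=12, slack=3)
Line 5: ['salt', 'sleepy'] (min_width=11, slack=4)
Line 6: ['hard', 'matrix'] (min_width=11, slack=4)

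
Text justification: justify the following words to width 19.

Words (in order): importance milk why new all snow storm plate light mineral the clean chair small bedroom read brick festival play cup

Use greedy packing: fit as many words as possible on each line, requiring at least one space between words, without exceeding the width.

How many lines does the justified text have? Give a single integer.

Line 1: ['importance', 'milk', 'why'] (min_width=19, slack=0)
Line 2: ['new', 'all', 'snow', 'storm'] (min_width=18, slack=1)
Line 3: ['plate', 'light', 'mineral'] (min_width=19, slack=0)
Line 4: ['the', 'clean', 'chair'] (min_width=15, slack=4)
Line 5: ['small', 'bedroom', 'read'] (min_width=18, slack=1)
Line 6: ['brick', 'festival', 'play'] (min_width=19, slack=0)
Line 7: ['cup'] (min_width=3, slack=16)
Total lines: 7

Answer: 7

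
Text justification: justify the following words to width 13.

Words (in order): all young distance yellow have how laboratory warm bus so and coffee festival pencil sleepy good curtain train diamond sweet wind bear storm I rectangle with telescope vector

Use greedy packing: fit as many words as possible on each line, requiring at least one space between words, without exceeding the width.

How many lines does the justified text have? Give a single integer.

Answer: 17

Derivation:
Line 1: ['all', 'young'] (min_width=9, slack=4)
Line 2: ['distance'] (min_width=8, slack=5)
Line 3: ['yellow', 'have'] (min_width=11, slack=2)
Line 4: ['how'] (min_width=3, slack=10)
Line 5: ['laboratory'] (min_width=10, slack=3)
Line 6: ['warm', 'bus', 'so'] (min_width=11, slack=2)
Line 7: ['and', 'coffee'] (min_width=10, slack=3)
Line 8: ['festival'] (min_width=8, slack=5)
Line 9: ['pencil', 'sleepy'] (min_width=13, slack=0)
Line 10: ['good', 'curtain'] (min_width=12, slack=1)
Line 11: ['train', 'diamond'] (min_width=13, slack=0)
Line 12: ['sweet', 'wind'] (min_width=10, slack=3)
Line 13: ['bear', 'storm', 'I'] (min_width=12, slack=1)
Line 14: ['rectangle'] (min_width=9, slack=4)
Line 15: ['with'] (min_width=4, slack=9)
Line 16: ['telescope'] (min_width=9, slack=4)
Line 17: ['vector'] (min_width=6, slack=7)
Total lines: 17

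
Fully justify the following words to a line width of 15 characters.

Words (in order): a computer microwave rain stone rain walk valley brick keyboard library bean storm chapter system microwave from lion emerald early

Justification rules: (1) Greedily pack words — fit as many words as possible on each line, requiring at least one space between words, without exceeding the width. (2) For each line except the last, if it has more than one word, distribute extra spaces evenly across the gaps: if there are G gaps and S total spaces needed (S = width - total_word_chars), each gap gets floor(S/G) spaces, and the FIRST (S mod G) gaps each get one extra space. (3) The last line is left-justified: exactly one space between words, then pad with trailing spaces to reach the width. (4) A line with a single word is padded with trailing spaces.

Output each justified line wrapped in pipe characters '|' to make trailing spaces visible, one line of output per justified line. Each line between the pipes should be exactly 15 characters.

Line 1: ['a', 'computer'] (min_width=10, slack=5)
Line 2: ['microwave', 'rain'] (min_width=14, slack=1)
Line 3: ['stone', 'rain', 'walk'] (min_width=15, slack=0)
Line 4: ['valley', 'brick'] (min_width=12, slack=3)
Line 5: ['keyboard'] (min_width=8, slack=7)
Line 6: ['library', 'bean'] (min_width=12, slack=3)
Line 7: ['storm', 'chapter'] (min_width=13, slack=2)
Line 8: ['system'] (min_width=6, slack=9)
Line 9: ['microwave', 'from'] (min_width=14, slack=1)
Line 10: ['lion', 'emerald'] (min_width=12, slack=3)
Line 11: ['early'] (min_width=5, slack=10)

Answer: |a      computer|
|microwave  rain|
|stone rain walk|
|valley    brick|
|keyboard       |
|library    bean|
|storm   chapter|
|system         |
|microwave  from|
|lion    emerald|
|early          |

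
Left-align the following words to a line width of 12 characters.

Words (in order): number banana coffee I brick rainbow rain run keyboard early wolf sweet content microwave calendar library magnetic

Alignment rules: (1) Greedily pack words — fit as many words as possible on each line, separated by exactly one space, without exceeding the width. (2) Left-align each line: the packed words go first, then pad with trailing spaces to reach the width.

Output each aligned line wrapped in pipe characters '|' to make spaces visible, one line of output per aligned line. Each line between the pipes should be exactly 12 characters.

Line 1: ['number'] (min_width=6, slack=6)
Line 2: ['banana'] (min_width=6, slack=6)
Line 3: ['coffee', 'I'] (min_width=8, slack=4)
Line 4: ['brick'] (min_width=5, slack=7)
Line 5: ['rainbow', 'rain'] (min_width=12, slack=0)
Line 6: ['run', 'keyboard'] (min_width=12, slack=0)
Line 7: ['early', 'wolf'] (min_width=10, slack=2)
Line 8: ['sweet'] (min_width=5, slack=7)
Line 9: ['content'] (min_width=7, slack=5)
Line 10: ['microwave'] (min_width=9, slack=3)
Line 11: ['calendar'] (min_width=8, slack=4)
Line 12: ['library'] (min_width=7, slack=5)
Line 13: ['magnetic'] (min_width=8, slack=4)

Answer: |number      |
|banana      |
|coffee I    |
|brick       |
|rainbow rain|
|run keyboard|
|early wolf  |
|sweet       |
|content     |
|microwave   |
|calendar    |
|library     |
|magnetic    |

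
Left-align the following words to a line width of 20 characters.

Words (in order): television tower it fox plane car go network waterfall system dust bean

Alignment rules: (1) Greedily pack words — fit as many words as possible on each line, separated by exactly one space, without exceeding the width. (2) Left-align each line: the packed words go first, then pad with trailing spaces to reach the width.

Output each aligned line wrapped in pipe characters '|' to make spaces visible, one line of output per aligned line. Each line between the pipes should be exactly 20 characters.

Line 1: ['television', 'tower', 'it'] (min_width=19, slack=1)
Line 2: ['fox', 'plane', 'car', 'go'] (min_width=16, slack=4)
Line 3: ['network', 'waterfall'] (min_width=17, slack=3)
Line 4: ['system', 'dust', 'bean'] (min_width=16, slack=4)

Answer: |television tower it |
|fox plane car go    |
|network waterfall   |
|system dust bean    |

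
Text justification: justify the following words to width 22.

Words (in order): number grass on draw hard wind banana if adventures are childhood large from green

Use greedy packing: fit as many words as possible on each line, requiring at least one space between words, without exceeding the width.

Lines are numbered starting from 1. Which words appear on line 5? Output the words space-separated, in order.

Line 1: ['number', 'grass', 'on', 'draw'] (min_width=20, slack=2)
Line 2: ['hard', 'wind', 'banana', 'if'] (min_width=19, slack=3)
Line 3: ['adventures', 'are'] (min_width=14, slack=8)
Line 4: ['childhood', 'large', 'from'] (min_width=20, slack=2)
Line 5: ['green'] (min_width=5, slack=17)

Answer: green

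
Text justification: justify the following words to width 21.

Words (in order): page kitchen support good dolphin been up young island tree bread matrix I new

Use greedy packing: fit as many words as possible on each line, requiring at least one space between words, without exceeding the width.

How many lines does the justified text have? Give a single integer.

Answer: 4

Derivation:
Line 1: ['page', 'kitchen', 'support'] (min_width=20, slack=1)
Line 2: ['good', 'dolphin', 'been', 'up'] (min_width=20, slack=1)
Line 3: ['young', 'island', 'tree'] (min_width=17, slack=4)
Line 4: ['bread', 'matrix', 'I', 'new'] (min_width=18, slack=3)
Total lines: 4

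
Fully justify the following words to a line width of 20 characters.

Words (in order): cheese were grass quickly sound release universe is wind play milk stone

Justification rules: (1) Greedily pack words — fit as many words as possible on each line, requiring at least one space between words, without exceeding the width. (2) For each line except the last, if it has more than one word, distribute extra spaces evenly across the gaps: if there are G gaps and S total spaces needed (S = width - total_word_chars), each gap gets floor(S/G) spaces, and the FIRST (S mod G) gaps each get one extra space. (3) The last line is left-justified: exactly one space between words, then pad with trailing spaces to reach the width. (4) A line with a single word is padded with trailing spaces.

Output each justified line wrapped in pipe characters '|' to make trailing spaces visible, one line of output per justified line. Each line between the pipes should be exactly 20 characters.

Answer: |cheese   were  grass|
|quickly        sound|
|release  universe is|
|wind play milk stone|

Derivation:
Line 1: ['cheese', 'were', 'grass'] (min_width=17, slack=3)
Line 2: ['quickly', 'sound'] (min_width=13, slack=7)
Line 3: ['release', 'universe', 'is'] (min_width=19, slack=1)
Line 4: ['wind', 'play', 'milk', 'stone'] (min_width=20, slack=0)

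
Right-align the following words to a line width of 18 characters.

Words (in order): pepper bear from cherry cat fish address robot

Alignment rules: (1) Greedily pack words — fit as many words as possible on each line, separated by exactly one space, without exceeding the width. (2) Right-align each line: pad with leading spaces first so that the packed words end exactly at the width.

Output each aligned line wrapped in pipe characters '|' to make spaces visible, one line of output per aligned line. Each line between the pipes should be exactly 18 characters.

Answer: |  pepper bear from|
|   cherry cat fish|
|     address robot|

Derivation:
Line 1: ['pepper', 'bear', 'from'] (min_width=16, slack=2)
Line 2: ['cherry', 'cat', 'fish'] (min_width=15, slack=3)
Line 3: ['address', 'robot'] (min_width=13, slack=5)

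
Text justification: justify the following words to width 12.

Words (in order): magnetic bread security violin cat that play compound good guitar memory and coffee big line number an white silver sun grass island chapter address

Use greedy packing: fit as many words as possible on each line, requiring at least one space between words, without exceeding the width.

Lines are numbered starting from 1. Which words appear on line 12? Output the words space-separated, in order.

Line 1: ['magnetic'] (min_width=8, slack=4)
Line 2: ['bread'] (min_width=5, slack=7)
Line 3: ['security'] (min_width=8, slack=4)
Line 4: ['violin', 'cat'] (min_width=10, slack=2)
Line 5: ['that', 'play'] (min_width=9, slack=3)
Line 6: ['compound'] (min_width=8, slack=4)
Line 7: ['good', 'guitar'] (min_width=11, slack=1)
Line 8: ['memory', 'and'] (min_width=10, slack=2)
Line 9: ['coffee', 'big'] (min_width=10, slack=2)
Line 10: ['line', 'number'] (min_width=11, slack=1)
Line 11: ['an', 'white'] (min_width=8, slack=4)
Line 12: ['silver', 'sun'] (min_width=10, slack=2)
Line 13: ['grass', 'island'] (min_width=12, slack=0)
Line 14: ['chapter'] (min_width=7, slack=5)
Line 15: ['address'] (min_width=7, slack=5)

Answer: silver sun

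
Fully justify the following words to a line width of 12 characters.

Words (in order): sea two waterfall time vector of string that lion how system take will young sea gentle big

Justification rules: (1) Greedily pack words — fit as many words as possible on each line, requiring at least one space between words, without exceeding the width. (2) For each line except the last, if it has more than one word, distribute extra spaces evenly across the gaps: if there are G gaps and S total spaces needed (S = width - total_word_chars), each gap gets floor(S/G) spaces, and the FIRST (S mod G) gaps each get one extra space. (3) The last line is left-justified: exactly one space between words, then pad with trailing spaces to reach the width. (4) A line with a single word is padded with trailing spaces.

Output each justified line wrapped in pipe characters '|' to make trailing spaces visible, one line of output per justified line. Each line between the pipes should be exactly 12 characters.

Answer: |sea      two|
|waterfall   |
|time  vector|
|of    string|
|that    lion|
|how   system|
|take    will|
|young    sea|
|gentle big  |

Derivation:
Line 1: ['sea', 'two'] (min_width=7, slack=5)
Line 2: ['waterfall'] (min_width=9, slack=3)
Line 3: ['time', 'vector'] (min_width=11, slack=1)
Line 4: ['of', 'string'] (min_width=9, slack=3)
Line 5: ['that', 'lion'] (min_width=9, slack=3)
Line 6: ['how', 'system'] (min_width=10, slack=2)
Line 7: ['take', 'will'] (min_width=9, slack=3)
Line 8: ['young', 'sea'] (min_width=9, slack=3)
Line 9: ['gentle', 'big'] (min_width=10, slack=2)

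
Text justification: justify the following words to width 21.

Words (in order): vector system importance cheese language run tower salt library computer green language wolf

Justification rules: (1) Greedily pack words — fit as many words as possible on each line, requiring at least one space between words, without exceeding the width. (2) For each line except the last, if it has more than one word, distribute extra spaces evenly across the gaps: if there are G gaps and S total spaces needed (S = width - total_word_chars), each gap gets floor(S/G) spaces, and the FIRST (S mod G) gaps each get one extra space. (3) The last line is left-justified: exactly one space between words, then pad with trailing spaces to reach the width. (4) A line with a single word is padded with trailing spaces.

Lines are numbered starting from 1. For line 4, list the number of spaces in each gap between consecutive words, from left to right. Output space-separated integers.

Line 1: ['vector', 'system'] (min_width=13, slack=8)
Line 2: ['importance', 'cheese'] (min_width=17, slack=4)
Line 3: ['language', 'run', 'tower'] (min_width=18, slack=3)
Line 4: ['salt', 'library', 'computer'] (min_width=21, slack=0)
Line 5: ['green', 'language', 'wolf'] (min_width=19, slack=2)

Answer: 1 1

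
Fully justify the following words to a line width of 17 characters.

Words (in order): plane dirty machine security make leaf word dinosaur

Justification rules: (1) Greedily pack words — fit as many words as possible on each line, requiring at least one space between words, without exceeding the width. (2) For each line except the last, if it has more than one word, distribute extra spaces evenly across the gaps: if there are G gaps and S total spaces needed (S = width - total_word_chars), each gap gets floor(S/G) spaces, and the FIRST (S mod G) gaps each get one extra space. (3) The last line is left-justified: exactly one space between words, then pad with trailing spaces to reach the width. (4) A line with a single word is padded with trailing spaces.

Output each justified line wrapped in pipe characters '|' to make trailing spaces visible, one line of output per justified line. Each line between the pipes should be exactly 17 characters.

Line 1: ['plane', 'dirty'] (min_width=11, slack=6)
Line 2: ['machine', 'security'] (min_width=16, slack=1)
Line 3: ['make', 'leaf', 'word'] (min_width=14, slack=3)
Line 4: ['dinosaur'] (min_width=8, slack=9)

Answer: |plane       dirty|
|machine  security|
|make   leaf  word|
|dinosaur         |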